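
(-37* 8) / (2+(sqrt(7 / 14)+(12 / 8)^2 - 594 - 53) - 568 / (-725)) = 0.46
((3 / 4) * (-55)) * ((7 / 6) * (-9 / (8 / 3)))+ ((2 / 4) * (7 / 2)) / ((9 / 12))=31633 / 192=164.76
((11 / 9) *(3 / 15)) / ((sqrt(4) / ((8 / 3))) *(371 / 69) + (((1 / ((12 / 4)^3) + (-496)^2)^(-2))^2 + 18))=1970104407411996265852158014452 / 177572207037633635760579861517755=0.01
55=55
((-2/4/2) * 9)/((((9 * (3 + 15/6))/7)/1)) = -7/22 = -0.32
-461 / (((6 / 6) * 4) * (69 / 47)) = -21667 / 276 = -78.50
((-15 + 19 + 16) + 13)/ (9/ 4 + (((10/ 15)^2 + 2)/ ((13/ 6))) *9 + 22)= 1716/ 1789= 0.96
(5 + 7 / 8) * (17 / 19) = 5.26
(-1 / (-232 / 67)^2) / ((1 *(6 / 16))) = -0.22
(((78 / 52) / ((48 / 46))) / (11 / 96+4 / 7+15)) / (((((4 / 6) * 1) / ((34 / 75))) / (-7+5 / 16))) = -878577 / 2108200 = -0.42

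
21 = 21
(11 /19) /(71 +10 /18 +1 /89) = 8811 /1089175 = 0.01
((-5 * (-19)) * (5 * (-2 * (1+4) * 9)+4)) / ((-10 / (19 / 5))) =80503 / 5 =16100.60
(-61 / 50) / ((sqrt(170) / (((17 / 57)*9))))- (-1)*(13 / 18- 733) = -13181 / 18- 183*sqrt(170) / 9500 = -732.53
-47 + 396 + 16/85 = 29681/85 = 349.19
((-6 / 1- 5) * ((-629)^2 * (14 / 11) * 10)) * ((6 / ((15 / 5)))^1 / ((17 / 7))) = -45615080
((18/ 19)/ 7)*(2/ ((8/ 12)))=54/ 133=0.41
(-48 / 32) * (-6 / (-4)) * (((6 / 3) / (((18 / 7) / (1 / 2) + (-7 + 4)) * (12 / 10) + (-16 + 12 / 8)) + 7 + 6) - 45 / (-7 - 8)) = -5949 / 167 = -35.62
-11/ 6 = -1.83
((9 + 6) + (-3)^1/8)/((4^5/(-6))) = -0.09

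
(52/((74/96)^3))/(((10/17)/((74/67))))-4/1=95928868/458615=209.17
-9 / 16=-0.56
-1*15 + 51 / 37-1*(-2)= -430 / 37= -11.62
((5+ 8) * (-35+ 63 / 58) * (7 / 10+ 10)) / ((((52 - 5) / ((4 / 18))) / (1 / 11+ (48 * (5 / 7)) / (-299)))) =16446649 / 31035510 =0.53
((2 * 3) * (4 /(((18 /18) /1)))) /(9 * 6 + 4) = 12 /29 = 0.41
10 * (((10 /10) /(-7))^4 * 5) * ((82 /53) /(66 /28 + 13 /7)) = 8200 /1072561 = 0.01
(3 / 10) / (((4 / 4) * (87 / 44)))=22 / 145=0.15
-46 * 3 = -138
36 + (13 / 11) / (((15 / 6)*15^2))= 445526 / 12375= 36.00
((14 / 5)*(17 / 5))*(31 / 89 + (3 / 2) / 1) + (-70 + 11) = -92124 / 2225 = -41.40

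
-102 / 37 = -2.76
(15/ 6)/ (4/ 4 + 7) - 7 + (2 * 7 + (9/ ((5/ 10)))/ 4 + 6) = 285/ 16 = 17.81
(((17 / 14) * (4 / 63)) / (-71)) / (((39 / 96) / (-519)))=188224 / 135681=1.39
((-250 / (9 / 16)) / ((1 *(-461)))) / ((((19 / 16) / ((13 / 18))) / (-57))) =-416000 / 12447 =-33.42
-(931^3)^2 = -651175550545069081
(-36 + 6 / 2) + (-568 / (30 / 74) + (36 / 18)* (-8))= -21751 / 15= -1450.07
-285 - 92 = -377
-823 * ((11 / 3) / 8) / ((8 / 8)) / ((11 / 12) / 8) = -3292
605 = 605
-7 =-7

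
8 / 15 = 0.53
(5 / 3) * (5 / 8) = 25 / 24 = 1.04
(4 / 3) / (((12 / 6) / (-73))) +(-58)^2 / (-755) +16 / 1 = -84082 / 2265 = -37.12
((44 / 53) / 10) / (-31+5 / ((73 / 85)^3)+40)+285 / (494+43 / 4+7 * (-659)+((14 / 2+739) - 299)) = -185999674657 / 2550457753465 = -0.07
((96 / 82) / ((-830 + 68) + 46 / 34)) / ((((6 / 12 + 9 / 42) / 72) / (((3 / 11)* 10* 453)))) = -1117815552 / 5831881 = -191.67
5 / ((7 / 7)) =5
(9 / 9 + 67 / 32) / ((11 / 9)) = 81 / 32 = 2.53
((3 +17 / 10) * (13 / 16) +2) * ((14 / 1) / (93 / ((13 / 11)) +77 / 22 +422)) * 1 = 0.16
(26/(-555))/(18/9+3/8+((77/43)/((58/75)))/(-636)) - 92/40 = -807113867/347930610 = -2.32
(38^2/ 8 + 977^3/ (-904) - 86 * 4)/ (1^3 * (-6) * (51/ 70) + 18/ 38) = 620260553605/ 2343168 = 264710.24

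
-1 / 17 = -0.06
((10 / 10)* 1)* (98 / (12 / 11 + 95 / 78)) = 12012 / 283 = 42.45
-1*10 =-10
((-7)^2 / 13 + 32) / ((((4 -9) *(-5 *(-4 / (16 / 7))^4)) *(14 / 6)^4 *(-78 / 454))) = -145919232 / 4871256845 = -0.03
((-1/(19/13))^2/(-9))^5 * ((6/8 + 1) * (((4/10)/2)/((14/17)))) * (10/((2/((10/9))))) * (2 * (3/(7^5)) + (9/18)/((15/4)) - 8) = 1161916586888698472/164286743448491222992461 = 0.00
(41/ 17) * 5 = 205/ 17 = 12.06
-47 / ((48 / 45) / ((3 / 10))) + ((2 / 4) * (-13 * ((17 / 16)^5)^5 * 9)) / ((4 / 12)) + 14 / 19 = -39085576738272247523145397309459037 / 48170722808672717256874721804288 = -811.40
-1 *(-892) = 892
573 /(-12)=-191 /4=-47.75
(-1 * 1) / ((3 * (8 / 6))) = -1 / 4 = -0.25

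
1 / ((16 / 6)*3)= 1 / 8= 0.12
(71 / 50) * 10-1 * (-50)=64.20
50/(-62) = -25/31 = -0.81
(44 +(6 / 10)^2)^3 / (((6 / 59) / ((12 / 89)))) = 160944687422 / 1390625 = 115735.51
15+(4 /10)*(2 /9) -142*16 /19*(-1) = 115141 /855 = 134.67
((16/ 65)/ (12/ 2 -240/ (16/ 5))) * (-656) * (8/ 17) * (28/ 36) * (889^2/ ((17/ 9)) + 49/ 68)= 64319886848/ 179469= 358389.96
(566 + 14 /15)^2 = 72318016 /225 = 321413.40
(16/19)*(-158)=-2528/19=-133.05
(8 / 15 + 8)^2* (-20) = -65536 / 45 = -1456.36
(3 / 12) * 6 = 1.50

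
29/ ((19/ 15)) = 435/ 19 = 22.89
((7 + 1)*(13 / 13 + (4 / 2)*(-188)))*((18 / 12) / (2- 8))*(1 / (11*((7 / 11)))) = 750 / 7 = 107.14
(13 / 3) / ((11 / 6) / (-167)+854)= 4342 / 855697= 0.01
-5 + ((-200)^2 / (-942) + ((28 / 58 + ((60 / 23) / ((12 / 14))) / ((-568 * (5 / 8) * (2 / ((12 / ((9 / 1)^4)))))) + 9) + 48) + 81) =1480024823653 / 16260452163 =91.02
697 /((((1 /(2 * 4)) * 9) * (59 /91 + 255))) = 63427 /26172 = 2.42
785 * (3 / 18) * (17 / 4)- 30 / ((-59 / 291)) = 996875 / 1416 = 704.01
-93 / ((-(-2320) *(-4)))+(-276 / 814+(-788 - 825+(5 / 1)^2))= -5999055269 / 3776960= -1588.33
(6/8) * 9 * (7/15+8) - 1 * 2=1103/20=55.15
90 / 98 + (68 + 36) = 5141 / 49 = 104.92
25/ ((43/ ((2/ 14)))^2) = 25/ 90601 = 0.00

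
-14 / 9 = -1.56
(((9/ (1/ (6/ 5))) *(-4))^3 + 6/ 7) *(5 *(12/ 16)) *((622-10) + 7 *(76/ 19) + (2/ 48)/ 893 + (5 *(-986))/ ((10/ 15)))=5106375308831199/ 2500400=2042223367.79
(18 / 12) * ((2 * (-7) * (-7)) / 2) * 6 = 441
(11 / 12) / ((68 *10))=11 / 8160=0.00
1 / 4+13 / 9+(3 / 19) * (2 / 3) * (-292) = -19865 / 684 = -29.04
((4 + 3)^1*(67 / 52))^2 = 219961 / 2704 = 81.35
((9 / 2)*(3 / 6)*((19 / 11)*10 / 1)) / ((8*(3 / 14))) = 1995 / 88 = 22.67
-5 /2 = -2.50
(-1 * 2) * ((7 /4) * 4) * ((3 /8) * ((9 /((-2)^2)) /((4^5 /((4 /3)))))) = -63 /4096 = -0.02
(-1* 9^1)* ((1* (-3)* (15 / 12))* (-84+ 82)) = -135 / 2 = -67.50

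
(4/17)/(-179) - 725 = -2206179/3043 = -725.00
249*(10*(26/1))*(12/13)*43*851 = 2186797680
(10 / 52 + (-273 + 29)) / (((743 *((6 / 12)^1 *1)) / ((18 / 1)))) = -114102 / 9659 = -11.81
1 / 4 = 0.25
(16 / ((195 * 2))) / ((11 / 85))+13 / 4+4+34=71329 / 1716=41.57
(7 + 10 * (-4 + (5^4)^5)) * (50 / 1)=47683715820310850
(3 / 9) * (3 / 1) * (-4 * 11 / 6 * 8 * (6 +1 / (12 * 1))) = -3212 / 9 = -356.89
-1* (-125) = 125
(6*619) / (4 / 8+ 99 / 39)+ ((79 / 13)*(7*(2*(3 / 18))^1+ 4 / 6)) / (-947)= 1188780681 / 972569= 1222.31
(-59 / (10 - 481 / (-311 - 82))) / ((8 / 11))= -23187 / 3208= -7.23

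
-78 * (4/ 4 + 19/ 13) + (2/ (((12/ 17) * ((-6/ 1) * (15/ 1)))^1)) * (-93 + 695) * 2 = -229.90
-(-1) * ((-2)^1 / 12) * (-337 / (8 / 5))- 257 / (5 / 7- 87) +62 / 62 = 283271 / 7248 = 39.08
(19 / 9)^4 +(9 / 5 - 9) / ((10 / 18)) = 1132261 / 164025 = 6.90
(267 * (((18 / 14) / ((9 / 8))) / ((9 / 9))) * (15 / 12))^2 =145487.76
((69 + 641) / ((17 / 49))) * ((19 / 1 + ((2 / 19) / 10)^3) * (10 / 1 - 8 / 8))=1020120270372 / 2915075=349946.49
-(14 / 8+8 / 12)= -29 / 12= -2.42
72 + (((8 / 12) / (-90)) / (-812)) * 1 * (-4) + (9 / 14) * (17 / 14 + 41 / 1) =76072337 / 767340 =99.14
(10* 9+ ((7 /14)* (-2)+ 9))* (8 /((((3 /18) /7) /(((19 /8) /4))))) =19551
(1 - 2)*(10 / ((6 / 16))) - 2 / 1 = -86 / 3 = -28.67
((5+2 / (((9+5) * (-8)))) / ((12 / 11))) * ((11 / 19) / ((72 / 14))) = 3751 / 7296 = 0.51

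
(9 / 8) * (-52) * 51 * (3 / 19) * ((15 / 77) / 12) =-7.65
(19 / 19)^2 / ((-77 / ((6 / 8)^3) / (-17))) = 459 / 4928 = 0.09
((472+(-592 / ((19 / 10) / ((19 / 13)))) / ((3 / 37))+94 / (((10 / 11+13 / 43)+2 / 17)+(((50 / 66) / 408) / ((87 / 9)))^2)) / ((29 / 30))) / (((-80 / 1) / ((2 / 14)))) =23944949327988797 / 2554790528598581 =9.37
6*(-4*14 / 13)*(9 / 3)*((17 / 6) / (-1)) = 2856 / 13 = 219.69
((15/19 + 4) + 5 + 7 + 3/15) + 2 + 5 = 2279/95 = 23.99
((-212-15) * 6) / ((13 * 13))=-1362 / 169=-8.06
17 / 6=2.83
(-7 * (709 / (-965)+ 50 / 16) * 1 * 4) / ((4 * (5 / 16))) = -258342 / 4825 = -53.54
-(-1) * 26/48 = 13/24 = 0.54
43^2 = 1849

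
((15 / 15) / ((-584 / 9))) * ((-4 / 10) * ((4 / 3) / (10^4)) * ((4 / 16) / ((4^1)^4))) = 0.00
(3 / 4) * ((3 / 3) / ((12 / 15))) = 15 / 16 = 0.94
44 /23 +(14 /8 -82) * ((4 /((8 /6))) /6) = -7031 /184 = -38.21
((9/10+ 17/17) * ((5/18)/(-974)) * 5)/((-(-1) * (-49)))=95/1718136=0.00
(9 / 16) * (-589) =-5301 / 16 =-331.31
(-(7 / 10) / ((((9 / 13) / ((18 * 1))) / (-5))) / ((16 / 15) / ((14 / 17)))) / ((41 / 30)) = 143325 / 2788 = 51.41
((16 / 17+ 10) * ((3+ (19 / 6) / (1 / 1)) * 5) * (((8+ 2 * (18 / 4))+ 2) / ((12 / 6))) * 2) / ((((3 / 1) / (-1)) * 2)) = -108965 / 102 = -1068.28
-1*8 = -8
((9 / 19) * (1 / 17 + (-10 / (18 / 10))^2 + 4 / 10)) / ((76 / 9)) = 215659 / 122740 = 1.76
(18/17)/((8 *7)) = 9/476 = 0.02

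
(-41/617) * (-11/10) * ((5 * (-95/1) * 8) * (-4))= 685520/617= 1111.05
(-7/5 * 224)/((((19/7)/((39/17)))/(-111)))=47515104/1615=29421.12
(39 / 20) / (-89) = -39 / 1780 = -0.02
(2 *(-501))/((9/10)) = -3340/3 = -1113.33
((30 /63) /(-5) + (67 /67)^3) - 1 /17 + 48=17438 /357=48.85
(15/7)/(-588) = -0.00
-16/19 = -0.84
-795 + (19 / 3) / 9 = -21446 / 27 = -794.30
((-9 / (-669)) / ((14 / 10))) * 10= 150 / 1561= 0.10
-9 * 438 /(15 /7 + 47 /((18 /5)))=-496692 /1915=-259.37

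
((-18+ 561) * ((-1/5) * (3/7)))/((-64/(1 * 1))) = 1629/2240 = 0.73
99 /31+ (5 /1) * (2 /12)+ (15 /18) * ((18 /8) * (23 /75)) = 17119 /3720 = 4.60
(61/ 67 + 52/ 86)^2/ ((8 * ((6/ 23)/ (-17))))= -2483270325/ 132802576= -18.70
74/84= 37/42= 0.88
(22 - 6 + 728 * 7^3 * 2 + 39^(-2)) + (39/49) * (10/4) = 74443439285/149058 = 499425.99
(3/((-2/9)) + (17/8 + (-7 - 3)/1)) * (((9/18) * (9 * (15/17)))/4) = -23085/1088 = -21.22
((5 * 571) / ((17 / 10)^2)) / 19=285500 / 5491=51.99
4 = 4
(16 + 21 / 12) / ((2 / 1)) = 71 / 8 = 8.88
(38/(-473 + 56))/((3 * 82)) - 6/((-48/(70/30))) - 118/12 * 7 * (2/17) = -54456529/6975576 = -7.81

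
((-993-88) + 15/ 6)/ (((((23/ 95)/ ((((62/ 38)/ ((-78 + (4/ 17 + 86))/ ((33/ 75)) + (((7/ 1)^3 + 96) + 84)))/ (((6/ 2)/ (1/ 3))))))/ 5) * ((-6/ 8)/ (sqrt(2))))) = 208402150 * sqrt(2)/ 20969307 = 14.06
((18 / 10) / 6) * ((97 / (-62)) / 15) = -97 / 3100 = -0.03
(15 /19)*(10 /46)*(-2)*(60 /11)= -9000 /4807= -1.87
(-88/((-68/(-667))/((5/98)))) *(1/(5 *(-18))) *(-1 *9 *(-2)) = 7337/833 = 8.81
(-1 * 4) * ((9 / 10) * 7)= -126 / 5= -25.20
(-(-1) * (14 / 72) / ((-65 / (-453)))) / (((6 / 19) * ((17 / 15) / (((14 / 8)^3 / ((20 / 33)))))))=75773159 / 2263040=33.48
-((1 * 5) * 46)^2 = -52900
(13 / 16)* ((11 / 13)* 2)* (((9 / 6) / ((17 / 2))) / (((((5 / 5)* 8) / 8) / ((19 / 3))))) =209 / 136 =1.54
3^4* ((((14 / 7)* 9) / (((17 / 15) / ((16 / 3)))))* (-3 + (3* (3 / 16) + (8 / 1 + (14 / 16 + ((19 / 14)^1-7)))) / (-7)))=-20244330 / 833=-24302.92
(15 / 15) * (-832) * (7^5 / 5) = -13983424 / 5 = -2796684.80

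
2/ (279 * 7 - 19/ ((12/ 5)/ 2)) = 12/ 11623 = 0.00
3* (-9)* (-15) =405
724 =724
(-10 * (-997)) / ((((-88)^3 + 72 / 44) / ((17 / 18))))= -932195 / 67465566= -0.01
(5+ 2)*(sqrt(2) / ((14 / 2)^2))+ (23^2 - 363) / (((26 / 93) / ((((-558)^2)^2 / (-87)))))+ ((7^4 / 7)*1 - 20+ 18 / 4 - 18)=-498892043159053 / 754+ sqrt(2) / 7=-661660534693.50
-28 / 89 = -0.31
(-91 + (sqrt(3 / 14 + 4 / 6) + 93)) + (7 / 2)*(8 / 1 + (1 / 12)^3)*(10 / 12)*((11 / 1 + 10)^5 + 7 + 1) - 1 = sqrt(1554) / 42 + 1976198263111 / 20736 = 95302772.11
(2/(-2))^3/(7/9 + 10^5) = -9/900007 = -0.00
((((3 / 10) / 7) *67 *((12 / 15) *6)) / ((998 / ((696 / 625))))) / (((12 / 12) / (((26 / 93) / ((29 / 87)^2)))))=65471328 / 1691921875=0.04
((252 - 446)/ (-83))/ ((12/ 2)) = 97/ 249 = 0.39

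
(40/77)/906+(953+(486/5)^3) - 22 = 4008093079411/4360125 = 919261.05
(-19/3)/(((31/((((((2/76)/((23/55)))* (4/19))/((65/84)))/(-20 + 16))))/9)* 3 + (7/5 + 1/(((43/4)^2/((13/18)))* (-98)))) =189356090/72139292223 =0.00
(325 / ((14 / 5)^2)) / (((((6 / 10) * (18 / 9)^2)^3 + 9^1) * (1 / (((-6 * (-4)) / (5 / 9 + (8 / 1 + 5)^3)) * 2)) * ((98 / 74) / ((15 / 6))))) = 0.07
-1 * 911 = -911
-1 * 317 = -317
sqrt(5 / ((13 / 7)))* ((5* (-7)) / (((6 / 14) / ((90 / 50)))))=-241.20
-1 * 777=-777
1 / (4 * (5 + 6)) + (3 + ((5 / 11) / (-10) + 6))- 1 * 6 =131 / 44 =2.98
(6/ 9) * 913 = 1826/ 3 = 608.67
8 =8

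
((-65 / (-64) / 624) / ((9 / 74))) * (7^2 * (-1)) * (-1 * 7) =63455 / 13824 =4.59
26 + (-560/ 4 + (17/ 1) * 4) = -46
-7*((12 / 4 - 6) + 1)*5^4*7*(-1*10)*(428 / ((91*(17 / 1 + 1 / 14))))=-524300000 / 3107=-168747.99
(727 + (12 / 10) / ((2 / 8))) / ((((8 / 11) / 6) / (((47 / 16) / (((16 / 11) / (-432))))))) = -5267210.54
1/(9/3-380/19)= -1/17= -0.06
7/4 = 1.75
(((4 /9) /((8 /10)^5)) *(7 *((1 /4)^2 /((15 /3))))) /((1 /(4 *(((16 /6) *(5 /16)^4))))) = 2734375 /226492416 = 0.01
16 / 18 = 8 / 9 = 0.89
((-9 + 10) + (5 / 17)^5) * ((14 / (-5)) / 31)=-19921748 / 220077835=-0.09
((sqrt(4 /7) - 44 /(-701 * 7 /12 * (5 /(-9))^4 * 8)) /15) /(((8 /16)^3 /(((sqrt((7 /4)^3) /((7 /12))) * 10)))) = 3464208 * sqrt(7) /3066875+16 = 18.99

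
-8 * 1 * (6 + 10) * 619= -79232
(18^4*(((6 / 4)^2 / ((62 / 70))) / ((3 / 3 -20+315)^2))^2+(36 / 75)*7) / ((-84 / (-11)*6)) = 0.07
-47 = -47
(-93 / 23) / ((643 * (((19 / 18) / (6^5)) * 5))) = -9.27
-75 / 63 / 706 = -25 / 14826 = -0.00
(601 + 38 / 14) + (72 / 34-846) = -28580 / 119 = -240.17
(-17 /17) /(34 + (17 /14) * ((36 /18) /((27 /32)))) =-189 /6970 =-0.03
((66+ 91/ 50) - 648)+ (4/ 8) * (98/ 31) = -896829/ 1550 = -578.60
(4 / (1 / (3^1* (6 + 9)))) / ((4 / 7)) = 315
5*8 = 40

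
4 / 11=0.36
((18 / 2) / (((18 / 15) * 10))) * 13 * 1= 39 / 4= 9.75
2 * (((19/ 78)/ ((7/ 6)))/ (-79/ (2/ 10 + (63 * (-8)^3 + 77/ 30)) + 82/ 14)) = 0.07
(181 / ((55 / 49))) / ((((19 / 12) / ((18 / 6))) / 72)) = 22988448 / 1045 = 21998.51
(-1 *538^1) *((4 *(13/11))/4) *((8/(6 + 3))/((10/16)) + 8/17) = -10127312/8415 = -1203.48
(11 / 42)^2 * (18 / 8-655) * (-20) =895.50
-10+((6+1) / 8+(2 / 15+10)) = 121 / 120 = 1.01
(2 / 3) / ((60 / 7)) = 7 / 90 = 0.08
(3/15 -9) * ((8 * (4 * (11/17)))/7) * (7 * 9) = -139392/85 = -1639.91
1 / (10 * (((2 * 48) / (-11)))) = -11 / 960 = -0.01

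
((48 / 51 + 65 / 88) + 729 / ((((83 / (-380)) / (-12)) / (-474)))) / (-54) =2357231672381 / 6705072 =351559.49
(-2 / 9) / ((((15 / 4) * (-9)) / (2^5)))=0.21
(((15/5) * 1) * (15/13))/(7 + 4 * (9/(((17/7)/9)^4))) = 3758445/7379986159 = 0.00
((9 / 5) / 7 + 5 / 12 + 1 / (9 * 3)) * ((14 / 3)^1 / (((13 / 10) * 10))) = 2687 / 10530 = 0.26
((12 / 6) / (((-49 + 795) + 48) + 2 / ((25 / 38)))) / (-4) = -25 / 39852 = -0.00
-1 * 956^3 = -873722816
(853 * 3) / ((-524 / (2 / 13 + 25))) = -836793 / 6812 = -122.84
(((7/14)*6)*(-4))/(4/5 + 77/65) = -260/43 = -6.05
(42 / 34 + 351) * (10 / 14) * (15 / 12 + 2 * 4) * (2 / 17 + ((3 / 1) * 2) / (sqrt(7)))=553890 / 2023 + 1661670 * sqrt(7) / 833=5551.55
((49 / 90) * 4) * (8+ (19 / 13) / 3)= 32438 / 1755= 18.48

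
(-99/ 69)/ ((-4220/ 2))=33/ 48530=0.00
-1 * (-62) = 62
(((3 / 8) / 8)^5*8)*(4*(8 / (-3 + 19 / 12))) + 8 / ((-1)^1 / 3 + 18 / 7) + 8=9697196585 / 837812224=11.57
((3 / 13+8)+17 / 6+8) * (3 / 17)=1487 / 442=3.36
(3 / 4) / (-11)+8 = 349 / 44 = 7.93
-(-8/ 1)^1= 8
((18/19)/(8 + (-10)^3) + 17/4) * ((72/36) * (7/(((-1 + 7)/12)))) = 280301/2356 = 118.97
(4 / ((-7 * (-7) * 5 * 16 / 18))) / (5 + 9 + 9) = 0.00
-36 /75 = -12 /25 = -0.48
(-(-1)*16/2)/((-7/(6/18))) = -8/21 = -0.38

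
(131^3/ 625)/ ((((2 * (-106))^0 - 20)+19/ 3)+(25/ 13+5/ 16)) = -1402808784/ 4068125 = -344.83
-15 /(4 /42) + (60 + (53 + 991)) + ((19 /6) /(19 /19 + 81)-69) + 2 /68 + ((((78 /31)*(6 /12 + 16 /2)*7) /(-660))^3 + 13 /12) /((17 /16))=18211127570227073 /20727989427750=878.58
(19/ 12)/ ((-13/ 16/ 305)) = -594.36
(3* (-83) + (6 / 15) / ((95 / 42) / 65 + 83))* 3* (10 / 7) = -338660838 / 317359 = -1067.12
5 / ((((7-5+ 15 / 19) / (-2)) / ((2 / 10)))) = -38 / 53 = -0.72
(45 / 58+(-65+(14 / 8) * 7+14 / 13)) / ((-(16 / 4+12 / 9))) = 230259 / 24128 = 9.54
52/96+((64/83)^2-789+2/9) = -390676505/496008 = -787.64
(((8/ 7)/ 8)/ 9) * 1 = 1/ 63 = 0.02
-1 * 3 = -3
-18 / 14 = -9 / 7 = -1.29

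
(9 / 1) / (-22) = -9 / 22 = -0.41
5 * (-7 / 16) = -35 / 16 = -2.19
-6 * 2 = -12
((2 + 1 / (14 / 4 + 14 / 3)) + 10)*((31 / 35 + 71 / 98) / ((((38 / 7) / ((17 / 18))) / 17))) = 7524693 / 130340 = 57.73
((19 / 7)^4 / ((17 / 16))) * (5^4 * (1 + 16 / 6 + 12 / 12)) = 2606420000 / 17493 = 148997.88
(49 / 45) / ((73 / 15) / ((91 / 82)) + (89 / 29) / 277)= 35819147 / 144621069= 0.25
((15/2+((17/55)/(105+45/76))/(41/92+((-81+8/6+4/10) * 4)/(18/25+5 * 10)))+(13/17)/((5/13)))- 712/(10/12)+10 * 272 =4764387699717433/2540887885250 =1875.09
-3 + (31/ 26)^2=-1067/ 676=-1.58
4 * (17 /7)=68 /7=9.71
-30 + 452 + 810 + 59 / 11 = 13611 / 11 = 1237.36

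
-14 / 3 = -4.67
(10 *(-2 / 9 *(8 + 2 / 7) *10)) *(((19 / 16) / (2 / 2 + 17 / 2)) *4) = -5800 / 63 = -92.06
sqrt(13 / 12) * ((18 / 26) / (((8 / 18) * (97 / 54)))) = 729 * sqrt(39) / 5044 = 0.90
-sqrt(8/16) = -sqrt(2)/2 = -0.71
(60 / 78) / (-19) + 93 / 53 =22441 / 13091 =1.71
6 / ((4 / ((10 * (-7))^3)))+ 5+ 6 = -514489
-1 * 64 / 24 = -2.67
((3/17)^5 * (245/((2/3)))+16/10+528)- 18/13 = 97510349801/184581410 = 528.28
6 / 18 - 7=-20 / 3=-6.67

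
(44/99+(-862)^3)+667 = -5764529345/9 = -640503260.56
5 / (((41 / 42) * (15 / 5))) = 70 / 41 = 1.71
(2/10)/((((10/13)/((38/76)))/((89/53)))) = 0.22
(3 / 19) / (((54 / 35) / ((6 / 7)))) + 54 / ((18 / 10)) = 1715 / 57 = 30.09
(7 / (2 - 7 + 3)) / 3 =-7 / 6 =-1.17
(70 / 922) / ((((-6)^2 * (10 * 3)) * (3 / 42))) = 49 / 49788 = 0.00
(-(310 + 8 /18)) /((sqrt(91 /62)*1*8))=-1397*sqrt(5642) /3276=-32.03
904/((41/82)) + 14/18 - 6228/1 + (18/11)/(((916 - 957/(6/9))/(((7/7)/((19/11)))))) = -785159117/177669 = -4419.22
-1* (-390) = 390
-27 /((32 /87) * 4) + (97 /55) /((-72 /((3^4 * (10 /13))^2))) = -26994951 /237952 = -113.45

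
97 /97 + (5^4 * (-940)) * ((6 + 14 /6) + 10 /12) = -16156247 /3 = -5385415.67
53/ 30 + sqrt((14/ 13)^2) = 1109/ 390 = 2.84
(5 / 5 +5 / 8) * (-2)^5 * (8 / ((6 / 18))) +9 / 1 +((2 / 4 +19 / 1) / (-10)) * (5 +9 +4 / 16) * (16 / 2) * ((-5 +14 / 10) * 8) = 129081 / 25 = 5163.24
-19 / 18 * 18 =-19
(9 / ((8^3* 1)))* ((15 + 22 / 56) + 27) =10683 / 14336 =0.75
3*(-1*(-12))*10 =360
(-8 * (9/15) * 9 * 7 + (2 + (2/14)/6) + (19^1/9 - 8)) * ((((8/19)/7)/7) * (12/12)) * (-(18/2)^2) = 213.17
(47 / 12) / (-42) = -47 / 504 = -0.09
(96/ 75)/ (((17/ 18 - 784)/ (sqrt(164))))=-1152 * sqrt(41)/ 352375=-0.02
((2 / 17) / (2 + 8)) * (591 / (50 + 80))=591 / 11050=0.05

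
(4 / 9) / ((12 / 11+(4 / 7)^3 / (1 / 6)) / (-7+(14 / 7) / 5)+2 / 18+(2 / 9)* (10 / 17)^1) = -4.77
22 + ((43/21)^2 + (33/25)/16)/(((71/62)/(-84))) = -21738643/74550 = -291.60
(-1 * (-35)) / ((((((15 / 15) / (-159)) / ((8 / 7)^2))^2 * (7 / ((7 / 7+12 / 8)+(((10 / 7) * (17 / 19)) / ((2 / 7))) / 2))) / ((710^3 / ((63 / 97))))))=179750861850009600000 / 319333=562894726977824.40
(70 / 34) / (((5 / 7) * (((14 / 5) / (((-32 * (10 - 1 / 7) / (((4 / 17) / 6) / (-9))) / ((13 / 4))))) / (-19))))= -5663520 / 13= -435655.38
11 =11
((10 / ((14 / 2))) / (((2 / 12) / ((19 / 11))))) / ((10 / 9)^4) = 373977 / 38500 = 9.71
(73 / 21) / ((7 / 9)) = 219 / 49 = 4.47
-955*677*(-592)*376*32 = 4605232599040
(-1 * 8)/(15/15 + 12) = -8/13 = -0.62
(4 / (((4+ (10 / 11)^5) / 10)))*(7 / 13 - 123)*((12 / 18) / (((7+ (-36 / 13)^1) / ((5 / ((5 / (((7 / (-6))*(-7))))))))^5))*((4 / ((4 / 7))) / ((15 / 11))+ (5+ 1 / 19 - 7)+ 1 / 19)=-1481864816436275453 / 24159303759375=-61337.23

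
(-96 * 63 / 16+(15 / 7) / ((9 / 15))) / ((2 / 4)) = -5242 / 7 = -748.86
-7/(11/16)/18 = -56/99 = -0.57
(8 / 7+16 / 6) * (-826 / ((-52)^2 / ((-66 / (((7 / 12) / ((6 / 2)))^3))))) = 605594880 / 57967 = 10447.24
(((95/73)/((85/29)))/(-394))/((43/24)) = -6612/10512511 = -0.00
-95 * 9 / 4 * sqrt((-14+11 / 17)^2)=-194085 / 68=-2854.19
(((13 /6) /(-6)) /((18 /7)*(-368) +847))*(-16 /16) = -91 /25020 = -0.00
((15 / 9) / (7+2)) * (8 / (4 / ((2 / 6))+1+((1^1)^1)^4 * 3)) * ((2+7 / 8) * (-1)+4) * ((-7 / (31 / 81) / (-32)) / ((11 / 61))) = 57645 / 174592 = 0.33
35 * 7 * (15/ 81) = 1225/ 27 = 45.37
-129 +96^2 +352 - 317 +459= 9581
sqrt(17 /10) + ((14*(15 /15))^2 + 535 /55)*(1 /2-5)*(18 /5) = -183303 /55 + sqrt(170) /10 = -3331.48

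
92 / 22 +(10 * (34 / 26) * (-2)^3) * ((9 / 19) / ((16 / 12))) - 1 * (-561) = 528.02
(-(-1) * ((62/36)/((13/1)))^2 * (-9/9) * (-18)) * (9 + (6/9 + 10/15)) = 29791/9126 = 3.26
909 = 909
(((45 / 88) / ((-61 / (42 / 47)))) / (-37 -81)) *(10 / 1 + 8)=8505 / 7442732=0.00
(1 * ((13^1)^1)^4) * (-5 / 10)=-28561 / 2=-14280.50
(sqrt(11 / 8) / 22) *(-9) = -9 *sqrt(22) / 88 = -0.48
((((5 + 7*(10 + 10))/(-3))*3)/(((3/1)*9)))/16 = -145/432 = -0.34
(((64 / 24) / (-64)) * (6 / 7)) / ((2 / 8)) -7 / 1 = -50 / 7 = -7.14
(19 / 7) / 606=0.00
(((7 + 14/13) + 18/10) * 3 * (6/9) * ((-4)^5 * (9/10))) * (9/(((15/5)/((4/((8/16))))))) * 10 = -284000256/65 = -4369234.71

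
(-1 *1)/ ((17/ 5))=-5/ 17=-0.29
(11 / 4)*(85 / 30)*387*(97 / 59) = 2339931 / 472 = 4957.48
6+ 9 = 15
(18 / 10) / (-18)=-1 / 10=-0.10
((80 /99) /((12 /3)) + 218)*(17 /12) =183617 /594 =309.12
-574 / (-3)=574 / 3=191.33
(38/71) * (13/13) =38/71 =0.54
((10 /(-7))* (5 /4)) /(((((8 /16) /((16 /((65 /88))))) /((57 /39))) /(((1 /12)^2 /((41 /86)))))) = -718960 /436527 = -1.65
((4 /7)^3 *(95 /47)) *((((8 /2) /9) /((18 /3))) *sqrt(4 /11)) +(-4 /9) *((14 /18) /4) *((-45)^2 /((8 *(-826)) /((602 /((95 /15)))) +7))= 2.82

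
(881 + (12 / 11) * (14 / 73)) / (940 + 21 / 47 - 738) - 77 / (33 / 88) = -4606802569 / 22921635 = -200.98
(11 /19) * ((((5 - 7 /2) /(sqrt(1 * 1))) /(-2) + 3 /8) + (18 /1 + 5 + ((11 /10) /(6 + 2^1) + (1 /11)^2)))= 220421 /16720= 13.18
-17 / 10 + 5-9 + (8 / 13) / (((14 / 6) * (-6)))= -5227 / 910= -5.74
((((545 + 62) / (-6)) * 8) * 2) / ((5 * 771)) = -4856 / 11565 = -0.42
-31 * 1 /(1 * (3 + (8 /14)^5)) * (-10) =1042034 /10289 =101.28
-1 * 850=-850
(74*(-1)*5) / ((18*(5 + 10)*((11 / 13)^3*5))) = -81289 / 179685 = -0.45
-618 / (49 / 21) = -1854 / 7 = -264.86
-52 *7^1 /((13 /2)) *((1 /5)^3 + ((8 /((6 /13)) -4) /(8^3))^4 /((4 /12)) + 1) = -399533168699 /7077888000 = -56.45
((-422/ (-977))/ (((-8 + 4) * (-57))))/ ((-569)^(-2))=68313571/ 111378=613.35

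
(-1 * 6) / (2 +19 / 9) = -54 / 37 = -1.46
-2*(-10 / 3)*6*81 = 3240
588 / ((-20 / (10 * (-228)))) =67032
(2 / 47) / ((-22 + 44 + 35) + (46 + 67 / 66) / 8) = 1056 / 1560353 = 0.00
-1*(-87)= 87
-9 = -9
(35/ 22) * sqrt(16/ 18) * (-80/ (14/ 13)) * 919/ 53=-2389400 * sqrt(2)/ 1749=-1932.03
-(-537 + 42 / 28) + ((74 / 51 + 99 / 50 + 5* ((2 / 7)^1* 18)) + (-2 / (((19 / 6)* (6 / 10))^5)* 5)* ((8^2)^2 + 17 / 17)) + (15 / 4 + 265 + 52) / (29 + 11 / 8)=-1932187406023129 / 1790033869575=-1079.41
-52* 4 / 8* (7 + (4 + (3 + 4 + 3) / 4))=-351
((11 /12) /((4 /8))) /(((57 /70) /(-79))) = -30415 /171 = -177.87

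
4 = 4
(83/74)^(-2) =5476/6889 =0.79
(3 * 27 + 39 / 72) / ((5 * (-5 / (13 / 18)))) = -25441 / 10800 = -2.36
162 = 162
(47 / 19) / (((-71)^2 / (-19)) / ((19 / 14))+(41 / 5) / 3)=-13395 / 1043809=-0.01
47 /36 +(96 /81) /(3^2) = 1397 /972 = 1.44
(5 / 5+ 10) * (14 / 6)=77 / 3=25.67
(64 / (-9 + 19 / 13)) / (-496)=26 / 1519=0.02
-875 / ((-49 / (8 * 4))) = 4000 / 7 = 571.43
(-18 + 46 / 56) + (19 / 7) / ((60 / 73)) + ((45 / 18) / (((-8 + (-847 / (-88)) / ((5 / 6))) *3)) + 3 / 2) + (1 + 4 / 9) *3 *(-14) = -1085569 / 14910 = -72.81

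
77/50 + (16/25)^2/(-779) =1499063/973750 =1.54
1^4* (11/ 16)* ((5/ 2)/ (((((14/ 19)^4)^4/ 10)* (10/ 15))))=3414.39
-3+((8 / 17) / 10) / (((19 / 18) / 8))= -4269 / 1615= -2.64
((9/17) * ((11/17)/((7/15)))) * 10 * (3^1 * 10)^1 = 445500/2023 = 220.22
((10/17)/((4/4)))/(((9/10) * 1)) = 100/153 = 0.65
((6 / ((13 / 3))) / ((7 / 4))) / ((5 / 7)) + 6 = 462 / 65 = 7.11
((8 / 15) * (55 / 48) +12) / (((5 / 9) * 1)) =227 / 10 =22.70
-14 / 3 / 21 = -2 / 9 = -0.22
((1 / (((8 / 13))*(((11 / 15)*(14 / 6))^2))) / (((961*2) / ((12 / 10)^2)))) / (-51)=-3159 / 387448292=-0.00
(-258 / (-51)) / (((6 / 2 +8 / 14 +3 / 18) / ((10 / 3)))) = 12040 / 2669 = 4.51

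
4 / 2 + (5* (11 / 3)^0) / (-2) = -0.50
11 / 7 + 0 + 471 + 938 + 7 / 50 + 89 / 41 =20274859 / 14350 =1412.88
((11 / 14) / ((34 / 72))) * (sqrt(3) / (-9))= -22 * sqrt(3) / 119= -0.32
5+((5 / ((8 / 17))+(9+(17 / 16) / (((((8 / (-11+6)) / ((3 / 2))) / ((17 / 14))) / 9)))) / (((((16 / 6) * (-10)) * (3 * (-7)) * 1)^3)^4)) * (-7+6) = 5.00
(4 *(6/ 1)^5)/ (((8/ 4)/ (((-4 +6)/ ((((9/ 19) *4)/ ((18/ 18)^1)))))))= 16416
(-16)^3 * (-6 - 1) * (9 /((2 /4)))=516096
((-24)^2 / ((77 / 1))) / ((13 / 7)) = 576 / 143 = 4.03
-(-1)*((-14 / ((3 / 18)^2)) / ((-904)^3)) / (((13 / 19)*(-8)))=-1197 / 9603922432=-0.00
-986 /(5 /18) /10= -8874 /25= -354.96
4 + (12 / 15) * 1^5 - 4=4 / 5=0.80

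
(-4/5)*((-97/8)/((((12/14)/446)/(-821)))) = -124313357/30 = -4143778.57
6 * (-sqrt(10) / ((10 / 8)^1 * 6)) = -4 * sqrt(10) / 5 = -2.53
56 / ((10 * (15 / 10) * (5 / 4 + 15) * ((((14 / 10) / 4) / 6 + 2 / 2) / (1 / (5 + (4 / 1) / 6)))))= 5376 / 140335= 0.04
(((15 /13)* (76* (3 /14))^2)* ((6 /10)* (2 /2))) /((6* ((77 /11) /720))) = 14035680 /4459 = 3147.72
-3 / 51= -1 / 17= -0.06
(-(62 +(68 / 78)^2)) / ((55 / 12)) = -13.69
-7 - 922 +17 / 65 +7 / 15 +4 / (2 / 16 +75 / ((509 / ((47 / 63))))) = -3569670797 / 3917355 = -911.25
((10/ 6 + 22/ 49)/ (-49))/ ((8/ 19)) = -0.10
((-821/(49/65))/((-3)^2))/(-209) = 53365/92169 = 0.58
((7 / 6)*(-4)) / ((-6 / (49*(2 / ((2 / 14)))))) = 4802 / 9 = 533.56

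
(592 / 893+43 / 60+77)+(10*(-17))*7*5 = -314601421 / 53580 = -5871.62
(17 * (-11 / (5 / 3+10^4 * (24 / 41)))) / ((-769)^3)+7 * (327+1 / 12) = 529326858764346611 / 231189164883420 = 2289.58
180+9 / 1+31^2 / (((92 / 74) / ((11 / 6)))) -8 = 441083 / 276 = 1598.13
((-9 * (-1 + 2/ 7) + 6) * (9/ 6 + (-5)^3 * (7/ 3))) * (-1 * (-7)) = -50489/ 2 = -25244.50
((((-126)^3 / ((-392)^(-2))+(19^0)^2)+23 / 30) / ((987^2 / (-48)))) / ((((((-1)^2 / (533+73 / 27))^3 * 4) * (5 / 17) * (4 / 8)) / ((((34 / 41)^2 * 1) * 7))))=19054683100037418.05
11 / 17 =0.65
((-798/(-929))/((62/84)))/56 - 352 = -20273299/57598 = -351.98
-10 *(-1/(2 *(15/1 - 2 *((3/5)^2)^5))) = 48828125/146366277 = 0.33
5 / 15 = 1 / 3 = 0.33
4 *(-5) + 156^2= 24316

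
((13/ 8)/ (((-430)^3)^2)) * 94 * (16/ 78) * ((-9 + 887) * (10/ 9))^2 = 0.00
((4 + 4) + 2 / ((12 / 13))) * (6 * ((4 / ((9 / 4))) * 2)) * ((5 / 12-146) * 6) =-1705072 / 9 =-189452.44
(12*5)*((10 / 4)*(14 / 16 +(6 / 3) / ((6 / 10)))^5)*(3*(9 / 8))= 262752512525 / 393216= 668214.19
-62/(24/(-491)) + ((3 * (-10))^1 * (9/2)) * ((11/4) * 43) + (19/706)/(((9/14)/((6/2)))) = -15562225/1059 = -14695.21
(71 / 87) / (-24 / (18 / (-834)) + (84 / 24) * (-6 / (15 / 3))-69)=355 / 451878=0.00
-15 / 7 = -2.14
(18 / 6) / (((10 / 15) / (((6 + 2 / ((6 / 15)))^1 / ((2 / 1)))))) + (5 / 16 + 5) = 481 / 16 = 30.06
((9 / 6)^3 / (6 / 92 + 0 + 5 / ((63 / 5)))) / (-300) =-13041 / 535600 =-0.02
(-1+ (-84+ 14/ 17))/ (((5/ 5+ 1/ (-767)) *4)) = -1097577/ 52088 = -21.07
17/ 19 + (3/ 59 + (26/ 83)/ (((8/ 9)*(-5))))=1628443/ 1860860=0.88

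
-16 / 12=-4 / 3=-1.33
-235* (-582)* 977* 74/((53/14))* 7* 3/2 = 1453565026620/53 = 27425755219.25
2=2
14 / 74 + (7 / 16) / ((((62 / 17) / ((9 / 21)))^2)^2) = 567898036213 / 3000423682816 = 0.19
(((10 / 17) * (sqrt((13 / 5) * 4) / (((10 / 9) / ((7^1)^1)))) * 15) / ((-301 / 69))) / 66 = -621 * sqrt(65) / 8041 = -0.62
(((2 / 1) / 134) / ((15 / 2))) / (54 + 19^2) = 2 / 417075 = 0.00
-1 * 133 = -133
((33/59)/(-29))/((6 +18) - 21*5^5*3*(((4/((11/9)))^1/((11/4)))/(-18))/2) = -1331/450793748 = -0.00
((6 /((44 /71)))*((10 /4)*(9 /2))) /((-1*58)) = -9585 /5104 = -1.88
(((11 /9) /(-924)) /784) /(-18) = 1 /10668672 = 0.00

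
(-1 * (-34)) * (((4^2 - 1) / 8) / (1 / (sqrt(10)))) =255 * sqrt(10) / 4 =201.60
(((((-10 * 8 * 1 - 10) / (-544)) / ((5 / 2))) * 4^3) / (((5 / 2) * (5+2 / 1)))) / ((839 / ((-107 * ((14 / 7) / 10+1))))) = -92448 / 2496025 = -0.04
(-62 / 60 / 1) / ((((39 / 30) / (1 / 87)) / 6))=-62 / 1131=-0.05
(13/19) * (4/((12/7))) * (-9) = -273/19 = -14.37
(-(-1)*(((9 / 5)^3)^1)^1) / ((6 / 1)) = 243 / 250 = 0.97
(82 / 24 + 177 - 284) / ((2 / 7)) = -8701 / 24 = -362.54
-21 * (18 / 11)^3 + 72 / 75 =-3029856 / 33275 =-91.06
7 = 7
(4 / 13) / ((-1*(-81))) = 4 / 1053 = 0.00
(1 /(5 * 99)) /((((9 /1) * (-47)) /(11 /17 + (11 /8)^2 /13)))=-1019 /269231040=-0.00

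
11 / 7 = 1.57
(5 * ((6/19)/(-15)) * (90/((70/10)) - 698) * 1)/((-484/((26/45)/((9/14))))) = -11336/84645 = -0.13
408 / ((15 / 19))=2584 / 5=516.80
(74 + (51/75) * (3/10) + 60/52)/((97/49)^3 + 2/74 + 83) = 0.83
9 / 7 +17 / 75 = 794 / 525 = 1.51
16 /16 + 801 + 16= 818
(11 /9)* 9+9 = 20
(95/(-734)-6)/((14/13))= -58487/10276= -5.69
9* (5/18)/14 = 5/28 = 0.18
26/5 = 5.20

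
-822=-822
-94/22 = -47/11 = -4.27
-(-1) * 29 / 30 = 29 / 30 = 0.97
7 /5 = 1.40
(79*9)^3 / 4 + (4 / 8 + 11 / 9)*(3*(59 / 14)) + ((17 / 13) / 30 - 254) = 245307222799 / 2730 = 89856125.57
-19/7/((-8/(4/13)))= 19/182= 0.10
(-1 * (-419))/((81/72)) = 3352/9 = 372.44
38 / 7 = 5.43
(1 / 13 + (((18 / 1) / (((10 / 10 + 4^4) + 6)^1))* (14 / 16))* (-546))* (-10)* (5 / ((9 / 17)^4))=465756944525 / 22432059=20763.00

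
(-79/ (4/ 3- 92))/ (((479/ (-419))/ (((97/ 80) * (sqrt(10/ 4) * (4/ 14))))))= -9632391 * sqrt(10)/ 72961280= -0.42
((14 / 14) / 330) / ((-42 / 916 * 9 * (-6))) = 229 / 187110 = 0.00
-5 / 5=-1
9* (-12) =-108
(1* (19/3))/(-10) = -19/30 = -0.63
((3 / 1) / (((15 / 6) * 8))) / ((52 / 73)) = 219 / 1040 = 0.21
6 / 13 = 0.46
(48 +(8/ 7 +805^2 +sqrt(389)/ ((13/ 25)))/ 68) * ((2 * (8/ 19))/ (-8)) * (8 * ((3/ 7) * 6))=-17276328/ 833 - 1800 * sqrt(389)/ 29393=-20741.10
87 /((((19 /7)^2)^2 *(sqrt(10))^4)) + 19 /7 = 249072109 /91224700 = 2.73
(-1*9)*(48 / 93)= -144 / 31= -4.65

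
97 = 97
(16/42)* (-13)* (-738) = 25584/7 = 3654.86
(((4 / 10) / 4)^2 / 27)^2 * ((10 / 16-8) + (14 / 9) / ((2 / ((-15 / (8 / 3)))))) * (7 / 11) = -329 / 320760000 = -0.00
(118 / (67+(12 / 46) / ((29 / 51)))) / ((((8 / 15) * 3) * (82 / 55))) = 2164415 / 2951672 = 0.73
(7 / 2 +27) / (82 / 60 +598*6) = 915 / 107681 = 0.01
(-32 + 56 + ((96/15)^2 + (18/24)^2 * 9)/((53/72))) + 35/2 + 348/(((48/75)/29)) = 84125687/5300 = 15872.77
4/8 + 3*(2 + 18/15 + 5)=251/10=25.10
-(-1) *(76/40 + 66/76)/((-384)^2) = 263/14008320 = 0.00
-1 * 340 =-340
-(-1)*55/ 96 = 55/ 96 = 0.57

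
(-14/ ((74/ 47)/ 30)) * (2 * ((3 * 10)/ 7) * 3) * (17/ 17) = -253800/ 37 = -6859.46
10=10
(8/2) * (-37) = -148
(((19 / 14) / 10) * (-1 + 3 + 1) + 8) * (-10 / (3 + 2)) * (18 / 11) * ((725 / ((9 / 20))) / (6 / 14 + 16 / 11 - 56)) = 3413300 / 4167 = 819.13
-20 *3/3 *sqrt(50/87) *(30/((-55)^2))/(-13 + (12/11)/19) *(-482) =-5.60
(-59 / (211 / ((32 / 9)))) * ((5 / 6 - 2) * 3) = 6608 / 1899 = 3.48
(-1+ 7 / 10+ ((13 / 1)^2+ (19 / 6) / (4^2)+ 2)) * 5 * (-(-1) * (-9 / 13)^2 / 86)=2214837 / 465088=4.76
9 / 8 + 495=3969 / 8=496.12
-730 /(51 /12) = -2920 /17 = -171.76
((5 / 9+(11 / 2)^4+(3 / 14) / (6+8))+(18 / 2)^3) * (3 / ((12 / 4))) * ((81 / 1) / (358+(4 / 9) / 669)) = 628838038737 / 1689929248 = 372.11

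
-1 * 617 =-617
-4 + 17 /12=-31 /12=-2.58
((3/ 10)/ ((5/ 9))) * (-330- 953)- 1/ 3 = -103973/ 150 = -693.15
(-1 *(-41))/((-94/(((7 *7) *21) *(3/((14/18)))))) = -162729/94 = -1731.16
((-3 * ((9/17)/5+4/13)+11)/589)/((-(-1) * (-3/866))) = -9338944/1952535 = -4.78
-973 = -973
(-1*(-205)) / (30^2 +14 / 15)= 3075 / 13514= 0.23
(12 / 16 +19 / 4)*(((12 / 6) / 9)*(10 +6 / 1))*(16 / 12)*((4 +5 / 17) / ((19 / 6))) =102784 / 2907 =35.36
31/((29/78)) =2418/29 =83.38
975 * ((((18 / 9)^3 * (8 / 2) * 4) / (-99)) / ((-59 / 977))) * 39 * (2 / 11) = 1056723200 / 7139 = 148021.18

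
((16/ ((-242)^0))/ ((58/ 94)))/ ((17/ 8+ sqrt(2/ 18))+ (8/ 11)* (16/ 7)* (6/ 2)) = 1389696/ 399011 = 3.48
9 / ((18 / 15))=15 / 2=7.50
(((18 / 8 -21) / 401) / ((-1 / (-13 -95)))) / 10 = -405 / 802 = -0.50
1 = 1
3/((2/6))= 9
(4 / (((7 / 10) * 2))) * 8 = 160 / 7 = 22.86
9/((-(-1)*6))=1.50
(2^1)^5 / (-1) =-32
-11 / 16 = -0.69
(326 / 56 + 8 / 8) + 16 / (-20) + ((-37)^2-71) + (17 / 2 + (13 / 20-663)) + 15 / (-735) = 159287 / 245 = 650.15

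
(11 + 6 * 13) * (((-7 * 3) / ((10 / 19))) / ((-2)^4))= -35511 / 160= -221.94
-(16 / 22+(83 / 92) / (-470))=-0.73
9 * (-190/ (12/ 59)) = -16815/ 2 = -8407.50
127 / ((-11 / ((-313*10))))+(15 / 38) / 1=15105545 / 418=36137.67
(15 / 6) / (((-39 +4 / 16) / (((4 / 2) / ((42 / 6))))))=-4 / 217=-0.02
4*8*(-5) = -160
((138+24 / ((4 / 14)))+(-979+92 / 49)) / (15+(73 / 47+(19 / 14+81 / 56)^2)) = -111299008 / 3598311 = -30.93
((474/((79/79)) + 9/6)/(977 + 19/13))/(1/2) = 4121/4240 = 0.97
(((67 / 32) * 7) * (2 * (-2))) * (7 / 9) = -3283 / 72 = -45.60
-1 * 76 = -76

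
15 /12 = 5 /4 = 1.25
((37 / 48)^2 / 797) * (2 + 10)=1369 / 153024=0.01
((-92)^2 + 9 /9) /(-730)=-1693 /146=-11.60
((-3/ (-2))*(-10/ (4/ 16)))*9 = -540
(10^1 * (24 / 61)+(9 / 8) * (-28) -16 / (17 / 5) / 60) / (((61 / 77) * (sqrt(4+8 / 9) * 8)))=-1204007 * sqrt(11) / 2024224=-1.97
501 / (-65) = -501 / 65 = -7.71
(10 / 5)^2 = 4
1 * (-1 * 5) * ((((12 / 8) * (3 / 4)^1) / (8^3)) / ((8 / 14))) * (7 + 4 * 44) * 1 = -57645 / 16384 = -3.52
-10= -10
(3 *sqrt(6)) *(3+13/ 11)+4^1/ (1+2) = 4/ 3+138 *sqrt(6)/ 11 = 32.06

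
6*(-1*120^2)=-86400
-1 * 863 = -863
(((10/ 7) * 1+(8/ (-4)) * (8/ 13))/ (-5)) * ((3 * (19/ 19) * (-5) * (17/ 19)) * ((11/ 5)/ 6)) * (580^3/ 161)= 235926.77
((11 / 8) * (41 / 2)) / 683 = 451 / 10928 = 0.04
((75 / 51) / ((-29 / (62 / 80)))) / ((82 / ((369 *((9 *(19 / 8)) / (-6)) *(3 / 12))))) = 79515 / 504832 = 0.16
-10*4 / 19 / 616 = -5 / 1463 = -0.00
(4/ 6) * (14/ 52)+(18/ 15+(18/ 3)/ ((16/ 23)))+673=1065487/ 1560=683.00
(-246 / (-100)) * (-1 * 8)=-492 / 25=-19.68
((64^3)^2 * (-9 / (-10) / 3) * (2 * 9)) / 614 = 927712935936 / 1535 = 604373248.17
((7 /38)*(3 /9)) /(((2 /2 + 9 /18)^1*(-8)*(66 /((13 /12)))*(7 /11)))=-13 /98496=-0.00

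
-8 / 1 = -8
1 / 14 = 0.07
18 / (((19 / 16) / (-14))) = -4032 / 19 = -212.21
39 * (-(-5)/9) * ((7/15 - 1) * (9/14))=-52/7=-7.43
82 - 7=75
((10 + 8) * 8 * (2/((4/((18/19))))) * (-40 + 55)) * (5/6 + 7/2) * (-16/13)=-5456.84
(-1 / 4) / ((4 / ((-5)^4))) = -625 / 16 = -39.06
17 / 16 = 1.06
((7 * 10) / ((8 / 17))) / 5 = 119 / 4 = 29.75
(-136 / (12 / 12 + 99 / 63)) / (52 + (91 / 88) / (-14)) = -83776 / 82251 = -1.02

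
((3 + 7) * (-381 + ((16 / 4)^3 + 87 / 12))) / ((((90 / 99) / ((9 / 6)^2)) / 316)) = -9690219 / 4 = -2422554.75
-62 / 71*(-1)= 62 / 71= 0.87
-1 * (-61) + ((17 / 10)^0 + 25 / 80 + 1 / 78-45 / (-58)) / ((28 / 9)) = 10416725 / 168896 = 61.68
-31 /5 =-6.20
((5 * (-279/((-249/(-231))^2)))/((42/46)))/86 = -9058665/592454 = -15.29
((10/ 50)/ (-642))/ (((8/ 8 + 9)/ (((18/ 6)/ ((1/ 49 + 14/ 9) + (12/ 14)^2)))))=-441/ 10903300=-0.00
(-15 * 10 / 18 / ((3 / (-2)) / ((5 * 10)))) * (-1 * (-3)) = 2500 / 3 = 833.33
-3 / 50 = -0.06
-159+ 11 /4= -625 /4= -156.25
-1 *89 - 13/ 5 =-458/ 5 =-91.60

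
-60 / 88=-15 / 22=-0.68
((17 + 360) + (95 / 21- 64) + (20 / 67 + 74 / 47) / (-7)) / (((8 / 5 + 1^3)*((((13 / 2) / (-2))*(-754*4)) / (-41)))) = -2150433395 / 4213276977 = -0.51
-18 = -18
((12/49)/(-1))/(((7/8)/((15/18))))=-80/343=-0.23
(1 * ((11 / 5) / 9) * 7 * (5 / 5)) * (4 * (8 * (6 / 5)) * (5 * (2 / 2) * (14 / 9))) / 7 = 9856 / 135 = 73.01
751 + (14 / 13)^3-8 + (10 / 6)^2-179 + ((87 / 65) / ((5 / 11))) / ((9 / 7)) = 281921956 / 494325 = 570.32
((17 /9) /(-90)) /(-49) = 17 /39690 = 0.00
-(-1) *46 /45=46 /45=1.02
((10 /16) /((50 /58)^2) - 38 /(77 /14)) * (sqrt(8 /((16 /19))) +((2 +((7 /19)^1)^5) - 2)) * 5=-66749 * sqrt(38) /4400 - 1121850443 /5447417800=-93.72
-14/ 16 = -7/ 8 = -0.88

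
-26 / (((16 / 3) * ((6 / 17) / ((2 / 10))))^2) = -3757 / 12800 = -0.29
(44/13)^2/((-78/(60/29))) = -19360/63713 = -0.30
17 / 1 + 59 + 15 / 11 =851 / 11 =77.36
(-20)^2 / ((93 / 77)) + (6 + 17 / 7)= 221087 / 651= 339.61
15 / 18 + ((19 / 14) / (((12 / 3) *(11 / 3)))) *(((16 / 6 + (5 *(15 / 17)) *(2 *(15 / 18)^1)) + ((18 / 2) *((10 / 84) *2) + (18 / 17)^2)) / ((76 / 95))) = 17718905 / 7477008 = 2.37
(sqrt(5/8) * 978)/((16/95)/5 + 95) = 77425 * sqrt(10)/30094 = 8.14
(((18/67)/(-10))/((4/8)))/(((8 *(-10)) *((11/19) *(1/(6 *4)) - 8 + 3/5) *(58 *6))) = -171/653508620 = -0.00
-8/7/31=-8/217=-0.04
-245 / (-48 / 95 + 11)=-23275 / 997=-23.35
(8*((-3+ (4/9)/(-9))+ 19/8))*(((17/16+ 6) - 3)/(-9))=28405/11664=2.44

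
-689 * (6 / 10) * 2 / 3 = -1378 / 5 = -275.60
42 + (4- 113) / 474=19799 / 474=41.77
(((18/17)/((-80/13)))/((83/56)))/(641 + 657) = -819/9157390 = -0.00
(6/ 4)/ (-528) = -1/ 352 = -0.00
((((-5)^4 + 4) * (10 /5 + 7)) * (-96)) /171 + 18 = -60042 /19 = -3160.11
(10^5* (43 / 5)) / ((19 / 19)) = 860000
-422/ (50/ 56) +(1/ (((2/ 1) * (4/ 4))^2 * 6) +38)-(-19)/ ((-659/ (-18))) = -434.08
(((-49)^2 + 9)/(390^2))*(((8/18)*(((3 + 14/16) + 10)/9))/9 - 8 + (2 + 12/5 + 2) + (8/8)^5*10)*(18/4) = 4963877/8213400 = 0.60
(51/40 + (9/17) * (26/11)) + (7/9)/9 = 1583017/605880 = 2.61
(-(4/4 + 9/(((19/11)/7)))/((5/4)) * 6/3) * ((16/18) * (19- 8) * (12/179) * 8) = -16039936/51015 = -314.42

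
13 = 13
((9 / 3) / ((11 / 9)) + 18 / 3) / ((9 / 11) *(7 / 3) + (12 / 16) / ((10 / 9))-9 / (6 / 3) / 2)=1240 / 49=25.31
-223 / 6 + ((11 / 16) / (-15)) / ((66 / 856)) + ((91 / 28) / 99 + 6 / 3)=-35371 / 990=-35.73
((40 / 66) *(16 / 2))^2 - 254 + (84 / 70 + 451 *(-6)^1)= -15982666 / 5445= -2935.29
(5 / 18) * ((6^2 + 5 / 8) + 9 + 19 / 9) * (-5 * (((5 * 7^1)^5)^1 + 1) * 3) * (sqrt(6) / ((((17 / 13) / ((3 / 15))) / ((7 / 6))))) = -2281542998735 * sqrt(6) / 1224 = -4565862886.54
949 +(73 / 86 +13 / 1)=82805 / 86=962.85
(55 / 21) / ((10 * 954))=11 / 40068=0.00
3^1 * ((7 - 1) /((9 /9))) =18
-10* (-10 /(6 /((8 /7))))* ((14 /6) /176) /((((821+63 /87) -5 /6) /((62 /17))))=17980 /16026087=0.00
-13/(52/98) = -24.50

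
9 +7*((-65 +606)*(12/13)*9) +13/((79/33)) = 32325504/1027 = 31475.66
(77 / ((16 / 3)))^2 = 208.44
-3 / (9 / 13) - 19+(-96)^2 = 27578 / 3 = 9192.67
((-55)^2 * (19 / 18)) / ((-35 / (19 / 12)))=-218405 / 1512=-144.45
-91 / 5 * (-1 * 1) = 91 / 5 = 18.20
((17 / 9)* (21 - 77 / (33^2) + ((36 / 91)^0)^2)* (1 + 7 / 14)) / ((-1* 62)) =-1.00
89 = 89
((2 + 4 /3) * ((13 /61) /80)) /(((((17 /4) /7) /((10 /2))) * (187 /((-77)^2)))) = 245245 /105774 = 2.32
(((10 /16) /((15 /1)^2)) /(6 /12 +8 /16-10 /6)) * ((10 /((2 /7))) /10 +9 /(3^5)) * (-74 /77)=7067 /498960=0.01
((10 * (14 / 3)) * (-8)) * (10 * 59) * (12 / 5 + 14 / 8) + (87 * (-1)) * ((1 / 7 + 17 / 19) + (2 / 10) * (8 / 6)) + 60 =-1823749474 / 1995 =-914160.14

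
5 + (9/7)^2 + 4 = 10.65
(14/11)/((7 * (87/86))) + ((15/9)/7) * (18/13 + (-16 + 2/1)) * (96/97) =-23593436/8447439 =-2.79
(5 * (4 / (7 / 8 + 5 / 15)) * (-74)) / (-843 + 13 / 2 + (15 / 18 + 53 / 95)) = 5061600 / 3451087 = 1.47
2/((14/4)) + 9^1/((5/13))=839/35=23.97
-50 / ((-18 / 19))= 475 / 9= 52.78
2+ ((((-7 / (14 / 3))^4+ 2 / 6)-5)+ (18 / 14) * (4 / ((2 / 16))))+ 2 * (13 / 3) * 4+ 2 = 8983 / 112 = 80.21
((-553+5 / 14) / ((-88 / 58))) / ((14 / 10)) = 1121865 / 4312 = 260.17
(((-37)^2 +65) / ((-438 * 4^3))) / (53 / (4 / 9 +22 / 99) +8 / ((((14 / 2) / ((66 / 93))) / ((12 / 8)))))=-51863 / 81832416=-0.00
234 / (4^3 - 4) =39 / 10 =3.90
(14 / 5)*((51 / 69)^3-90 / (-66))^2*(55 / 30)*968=34468253083264 / 2220538335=15522.48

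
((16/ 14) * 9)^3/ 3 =124416/ 343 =362.73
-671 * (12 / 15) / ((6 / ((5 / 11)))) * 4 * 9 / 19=-1464 / 19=-77.05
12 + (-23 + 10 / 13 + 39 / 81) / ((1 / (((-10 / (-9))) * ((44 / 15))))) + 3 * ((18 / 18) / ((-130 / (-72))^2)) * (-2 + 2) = -558068 / 9477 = -58.89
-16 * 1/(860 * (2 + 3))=-4/1075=-0.00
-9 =-9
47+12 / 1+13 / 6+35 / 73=27001 / 438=61.65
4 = 4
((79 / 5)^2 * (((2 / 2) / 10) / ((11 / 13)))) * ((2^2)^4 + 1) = 20851181 / 2750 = 7582.25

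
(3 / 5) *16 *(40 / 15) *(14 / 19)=1792 / 95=18.86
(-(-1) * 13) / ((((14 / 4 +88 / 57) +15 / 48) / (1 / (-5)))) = -11856 / 24425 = -0.49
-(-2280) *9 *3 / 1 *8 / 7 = 70354.29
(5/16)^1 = 5/16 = 0.31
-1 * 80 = -80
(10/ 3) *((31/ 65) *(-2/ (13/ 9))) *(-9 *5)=16740/ 169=99.05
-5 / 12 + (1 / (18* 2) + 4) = 65 / 18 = 3.61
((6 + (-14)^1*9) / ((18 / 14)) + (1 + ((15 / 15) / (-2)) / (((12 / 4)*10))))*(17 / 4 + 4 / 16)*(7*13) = -1512693 / 40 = -37817.32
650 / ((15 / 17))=2210 / 3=736.67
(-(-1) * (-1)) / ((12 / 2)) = -1 / 6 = -0.17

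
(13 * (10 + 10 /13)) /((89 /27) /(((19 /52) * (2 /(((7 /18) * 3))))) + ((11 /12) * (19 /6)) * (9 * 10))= 861840 /1640651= 0.53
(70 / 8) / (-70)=-1 / 8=-0.12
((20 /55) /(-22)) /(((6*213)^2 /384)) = -64 /16468947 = -0.00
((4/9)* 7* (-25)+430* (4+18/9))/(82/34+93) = 191420/7299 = 26.23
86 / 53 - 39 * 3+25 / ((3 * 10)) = -36425 / 318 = -114.54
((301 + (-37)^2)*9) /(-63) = -1670 /7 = -238.57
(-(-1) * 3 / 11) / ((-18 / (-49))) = 49 / 66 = 0.74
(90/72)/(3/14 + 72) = 35/2022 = 0.02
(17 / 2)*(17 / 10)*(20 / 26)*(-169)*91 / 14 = -48841 / 4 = -12210.25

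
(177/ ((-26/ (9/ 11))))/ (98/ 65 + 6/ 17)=-2.99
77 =77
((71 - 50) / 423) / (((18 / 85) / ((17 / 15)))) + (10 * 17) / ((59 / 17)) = 22123817 / 449226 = 49.25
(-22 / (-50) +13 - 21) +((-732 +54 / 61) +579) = -243504 / 1525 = -159.67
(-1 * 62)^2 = 3844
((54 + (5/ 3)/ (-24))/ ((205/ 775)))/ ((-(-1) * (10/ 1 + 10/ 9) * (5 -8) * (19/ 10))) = -120373/ 37392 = -3.22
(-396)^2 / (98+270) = 426.13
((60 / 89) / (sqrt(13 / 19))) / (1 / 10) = 600* sqrt(247) / 1157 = 8.15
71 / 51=1.39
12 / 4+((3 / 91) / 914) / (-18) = 1497131 / 499044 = 3.00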